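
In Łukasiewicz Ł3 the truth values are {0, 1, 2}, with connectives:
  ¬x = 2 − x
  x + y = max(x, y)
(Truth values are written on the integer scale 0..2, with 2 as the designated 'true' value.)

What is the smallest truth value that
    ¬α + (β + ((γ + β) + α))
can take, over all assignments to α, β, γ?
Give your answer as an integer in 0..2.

Take α = 1, β = 0, γ = 0:
¬α = ¬1 = 1
γ + β = 0 + 0 = 0
(γ + β) + α = 0 + 1 = 1
β + ((γ + β) + α) = 0 + 1 = 1
¬α + (β + ((γ + β) + α)) = 1 + 1 = 1
No assignment yields a value below 1, so this is the minimum.

1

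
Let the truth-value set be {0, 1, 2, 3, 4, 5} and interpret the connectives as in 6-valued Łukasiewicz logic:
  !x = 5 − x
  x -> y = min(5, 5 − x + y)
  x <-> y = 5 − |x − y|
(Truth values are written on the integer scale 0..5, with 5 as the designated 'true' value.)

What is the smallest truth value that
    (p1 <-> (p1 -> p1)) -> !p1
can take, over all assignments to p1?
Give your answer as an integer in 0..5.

Take p1 = 5:
p1 -> p1 = 5 -> 5 = 5
p1 <-> (p1 -> p1) = 5 <-> 5 = 5
!p1 = !5 = 0
(p1 <-> (p1 -> p1)) -> !p1 = 5 -> 0 = 0
No assignment yields a value below 0, so this is the minimum.

0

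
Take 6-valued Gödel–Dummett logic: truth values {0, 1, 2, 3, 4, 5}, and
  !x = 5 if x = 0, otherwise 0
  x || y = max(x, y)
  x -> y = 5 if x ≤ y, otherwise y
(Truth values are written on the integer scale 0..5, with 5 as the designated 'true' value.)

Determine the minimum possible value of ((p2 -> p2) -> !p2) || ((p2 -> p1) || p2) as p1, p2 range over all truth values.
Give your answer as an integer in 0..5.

Take p1 = 0, p2 = 1:
p2 -> p2 = 1 -> 1 = 5
!p2 = !1 = 0
(p2 -> p2) -> !p2 = 5 -> 0 = 0
p2 -> p1 = 1 -> 0 = 0
(p2 -> p1) || p2 = 0 || 1 = 1
((p2 -> p2) -> !p2) || ((p2 -> p1) || p2) = 0 || 1 = 1
No assignment yields a value below 1, so this is the minimum.

1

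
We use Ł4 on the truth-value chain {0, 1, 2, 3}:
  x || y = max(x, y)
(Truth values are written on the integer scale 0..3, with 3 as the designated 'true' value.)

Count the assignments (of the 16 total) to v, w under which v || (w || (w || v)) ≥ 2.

v = 0, w = 0 ↦ 0  <
v = 0, w = 1 ↦ 1  <
v = 0, w = 2 ↦ 2  ≥
v = 0, w = 3 ↦ 3  ≥
v = 1, w = 0 ↦ 1  <
v = 1, w = 1 ↦ 1  <
v = 1, w = 2 ↦ 2  ≥
v = 1, w = 3 ↦ 3  ≥
v = 2, w = 0 ↦ 2  ≥
v = 2, w = 1 ↦ 2  ≥
v = 2, w = 2 ↦ 2  ≥
v = 2, w = 3 ↦ 3  ≥
v = 3, w = 0 ↦ 3  ≥
v = 3, w = 1 ↦ 3  ≥
v = 3, w = 2 ↦ 3  ≥
v = 3, w = 3 ↦ 3  ≥
So 12 of the 16 assignments meet the threshold.

12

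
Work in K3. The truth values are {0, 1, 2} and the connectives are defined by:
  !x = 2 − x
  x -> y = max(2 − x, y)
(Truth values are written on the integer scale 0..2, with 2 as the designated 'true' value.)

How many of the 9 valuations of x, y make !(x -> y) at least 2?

1

x = 0, y = 0 ↦ 0  <
x = 0, y = 1 ↦ 0  <
x = 0, y = 2 ↦ 0  <
x = 1, y = 0 ↦ 1  <
x = 1, y = 1 ↦ 1  <
x = 1, y = 2 ↦ 0  <
x = 2, y = 0 ↦ 2  ≥
x = 2, y = 1 ↦ 1  <
x = 2, y = 2 ↦ 0  <
So 1 of the 9 assignments meets the threshold.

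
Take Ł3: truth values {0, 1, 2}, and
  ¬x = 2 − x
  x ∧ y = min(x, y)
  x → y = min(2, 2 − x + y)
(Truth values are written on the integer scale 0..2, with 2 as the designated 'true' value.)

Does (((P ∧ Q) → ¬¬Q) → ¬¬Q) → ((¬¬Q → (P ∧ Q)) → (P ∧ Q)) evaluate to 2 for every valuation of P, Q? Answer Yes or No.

Yes

P = 0, Q = 0 ↦ 2
P = 0, Q = 1 ↦ 2
P = 0, Q = 2 ↦ 2
P = 1, Q = 0 ↦ 2
P = 1, Q = 1 ↦ 2
P = 1, Q = 2 ↦ 2
P = 2, Q = 0 ↦ 2
P = 2, Q = 1 ↦ 2
P = 2, Q = 2 ↦ 2
Every assignment gives a value ≥ 2.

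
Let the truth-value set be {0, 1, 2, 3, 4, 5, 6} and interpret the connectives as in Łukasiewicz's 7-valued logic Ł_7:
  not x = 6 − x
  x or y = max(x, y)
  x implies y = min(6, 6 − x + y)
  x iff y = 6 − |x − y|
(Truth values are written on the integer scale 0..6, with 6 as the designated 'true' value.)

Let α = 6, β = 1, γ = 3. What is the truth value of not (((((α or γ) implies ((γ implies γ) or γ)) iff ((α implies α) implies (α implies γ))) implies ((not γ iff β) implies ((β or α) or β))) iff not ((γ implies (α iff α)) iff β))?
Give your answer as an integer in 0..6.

1

α or γ = 6 or 3 = 6
γ implies γ = 3 implies 3 = 6
(γ implies γ) or γ = 6 or 3 = 6
(α or γ) implies ((γ implies γ) or γ) = 6 implies 6 = 6
α implies α = 6 implies 6 = 6
α implies γ = 6 implies 3 = 3
(α implies α) implies (α implies γ) = 6 implies 3 = 3
((α or γ) implies ((γ implies γ) or γ)) iff ((α implies α) implies (α implies γ)) = 6 iff 3 = 3
not γ = not 3 = 3
not γ iff β = 3 iff 1 = 4
β or α = 1 or 6 = 6
(β or α) or β = 6 or 1 = 6
(not γ iff β) implies ((β or α) or β) = 4 implies 6 = 6
(((α or γ) implies ((γ implies γ) or γ)) iff ((α implies α) implies (α implies γ))) implies ((not γ iff β) implies ((β or α) or β)) = 3 implies 6 = 6
α iff α = 6 iff 6 = 6
γ implies (α iff α) = 3 implies 6 = 6
(γ implies (α iff α)) iff β = 6 iff 1 = 1
not ((γ implies (α iff α)) iff β) = not 1 = 5
((((α or γ) implies ((γ implies γ) or γ)) iff ((α implies α) implies (α implies γ))) implies ((not γ iff β) implies ((β or α) or β))) iff not ((γ implies (α iff α)) iff β) = 6 iff 5 = 5
not (((((α or γ) implies ((γ implies γ) or γ)) iff ((α implies α) implies (α implies γ))) implies ((not γ iff β) implies ((β or α) or β))) iff not ((γ implies (α iff α)) iff β)) = not 5 = 1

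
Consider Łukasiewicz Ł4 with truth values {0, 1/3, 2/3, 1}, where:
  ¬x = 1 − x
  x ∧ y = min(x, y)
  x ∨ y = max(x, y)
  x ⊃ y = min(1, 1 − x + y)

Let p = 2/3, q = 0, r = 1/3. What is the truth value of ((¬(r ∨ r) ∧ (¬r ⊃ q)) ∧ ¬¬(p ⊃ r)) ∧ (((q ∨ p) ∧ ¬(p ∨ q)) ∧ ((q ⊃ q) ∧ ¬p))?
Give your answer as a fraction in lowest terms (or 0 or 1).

1/3

r ∨ r = 1/3 ∨ 1/3 = 1/3
¬(r ∨ r) = ¬1/3 = 2/3
¬r = ¬1/3 = 2/3
¬r ⊃ q = 2/3 ⊃ 0 = 1/3
¬(r ∨ r) ∧ (¬r ⊃ q) = 2/3 ∧ 1/3 = 1/3
p ⊃ r = 2/3 ⊃ 1/3 = 2/3
¬(p ⊃ r) = ¬2/3 = 1/3
¬¬(p ⊃ r) = ¬1/3 = 2/3
(¬(r ∨ r) ∧ (¬r ⊃ q)) ∧ ¬¬(p ⊃ r) = 1/3 ∧ 2/3 = 1/3
q ∨ p = 0 ∨ 2/3 = 2/3
p ∨ q = 2/3 ∨ 0 = 2/3
¬(p ∨ q) = ¬2/3 = 1/3
(q ∨ p) ∧ ¬(p ∨ q) = 2/3 ∧ 1/3 = 1/3
q ⊃ q = 0 ⊃ 0 = 1
¬p = ¬2/3 = 1/3
(q ⊃ q) ∧ ¬p = 1 ∧ 1/3 = 1/3
((q ∨ p) ∧ ¬(p ∨ q)) ∧ ((q ⊃ q) ∧ ¬p) = 1/3 ∧ 1/3 = 1/3
((¬(r ∨ r) ∧ (¬r ⊃ q)) ∧ ¬¬(p ⊃ r)) ∧ (((q ∨ p) ∧ ¬(p ∨ q)) ∧ ((q ⊃ q) ∧ ¬p)) = 1/3 ∧ 1/3 = 1/3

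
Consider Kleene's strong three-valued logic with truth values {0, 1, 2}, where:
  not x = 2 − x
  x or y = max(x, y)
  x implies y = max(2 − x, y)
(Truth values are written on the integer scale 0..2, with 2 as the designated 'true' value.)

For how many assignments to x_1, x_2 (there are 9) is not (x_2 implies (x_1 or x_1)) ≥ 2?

x_1 = 0, x_2 = 0 ↦ 0  <
x_1 = 0, x_2 = 1 ↦ 1  <
x_1 = 0, x_2 = 2 ↦ 2  ≥
x_1 = 1, x_2 = 0 ↦ 0  <
x_1 = 1, x_2 = 1 ↦ 1  <
x_1 = 1, x_2 = 2 ↦ 1  <
x_1 = 2, x_2 = 0 ↦ 0  <
x_1 = 2, x_2 = 1 ↦ 0  <
x_1 = 2, x_2 = 2 ↦ 0  <
So 1 of the 9 assignments meets the threshold.

1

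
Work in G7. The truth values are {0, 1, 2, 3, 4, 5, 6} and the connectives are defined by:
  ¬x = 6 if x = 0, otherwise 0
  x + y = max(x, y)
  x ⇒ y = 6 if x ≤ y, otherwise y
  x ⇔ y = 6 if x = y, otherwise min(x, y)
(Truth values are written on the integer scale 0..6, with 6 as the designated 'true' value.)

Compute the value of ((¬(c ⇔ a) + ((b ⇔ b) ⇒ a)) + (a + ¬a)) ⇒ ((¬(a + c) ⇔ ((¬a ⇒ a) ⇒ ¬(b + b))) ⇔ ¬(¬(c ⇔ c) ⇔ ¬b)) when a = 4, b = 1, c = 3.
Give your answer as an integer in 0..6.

c ⇔ a = 3 ⇔ 4 = 3
¬(c ⇔ a) = ¬3 = 0
b ⇔ b = 1 ⇔ 1 = 6
(b ⇔ b) ⇒ a = 6 ⇒ 4 = 4
¬(c ⇔ a) + ((b ⇔ b) ⇒ a) = 0 + 4 = 4
¬a = ¬4 = 0
a + ¬a = 4 + 0 = 4
(¬(c ⇔ a) + ((b ⇔ b) ⇒ a)) + (a + ¬a) = 4 + 4 = 4
a + c = 4 + 3 = 4
¬(a + c) = ¬4 = 0
¬a = ¬4 = 0
¬a ⇒ a = 0 ⇒ 4 = 6
b + b = 1 + 1 = 1
¬(b + b) = ¬1 = 0
(¬a ⇒ a) ⇒ ¬(b + b) = 6 ⇒ 0 = 0
¬(a + c) ⇔ ((¬a ⇒ a) ⇒ ¬(b + b)) = 0 ⇔ 0 = 6
c ⇔ c = 3 ⇔ 3 = 6
¬(c ⇔ c) = ¬6 = 0
¬b = ¬1 = 0
¬(c ⇔ c) ⇔ ¬b = 0 ⇔ 0 = 6
¬(¬(c ⇔ c) ⇔ ¬b) = ¬6 = 0
(¬(a + c) ⇔ ((¬a ⇒ a) ⇒ ¬(b + b))) ⇔ ¬(¬(c ⇔ c) ⇔ ¬b) = 6 ⇔ 0 = 0
((¬(c ⇔ a) + ((b ⇔ b) ⇒ a)) + (a + ¬a)) ⇒ ((¬(a + c) ⇔ ((¬a ⇒ a) ⇒ ¬(b + b))) ⇔ ¬(¬(c ⇔ c) ⇔ ¬b)) = 4 ⇒ 0 = 0

0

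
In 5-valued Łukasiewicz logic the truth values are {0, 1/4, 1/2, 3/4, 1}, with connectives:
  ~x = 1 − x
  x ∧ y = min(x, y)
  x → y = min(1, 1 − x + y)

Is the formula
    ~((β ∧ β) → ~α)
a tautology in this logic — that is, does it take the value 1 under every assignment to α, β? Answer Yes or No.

No

Counterexample: take α = 0, β = 0.
β ∧ β = 0 ∧ 0 = 0
~α = ~0 = 1
(β ∧ β) → ~α = 0 → 1 = 1
~((β ∧ β) → ~α) = ~1 = 0
This gives 0 ≠ 1.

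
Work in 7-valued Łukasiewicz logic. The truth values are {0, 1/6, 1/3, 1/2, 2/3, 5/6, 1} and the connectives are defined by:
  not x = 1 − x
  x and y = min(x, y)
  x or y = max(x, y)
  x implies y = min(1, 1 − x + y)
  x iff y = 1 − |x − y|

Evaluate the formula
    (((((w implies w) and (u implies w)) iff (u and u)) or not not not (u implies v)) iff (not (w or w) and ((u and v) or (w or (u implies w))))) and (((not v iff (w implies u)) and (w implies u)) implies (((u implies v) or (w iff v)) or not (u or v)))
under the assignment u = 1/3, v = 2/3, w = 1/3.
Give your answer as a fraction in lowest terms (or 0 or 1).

2/3

w implies w = 1/3 implies 1/3 = 1
u implies w = 1/3 implies 1/3 = 1
(w implies w) and (u implies w) = 1 and 1 = 1
u and u = 1/3 and 1/3 = 1/3
((w implies w) and (u implies w)) iff (u and u) = 1 iff 1/3 = 1/3
u implies v = 1/3 implies 2/3 = 1
not (u implies v) = not 1 = 0
not not (u implies v) = not 0 = 1
not not not (u implies v) = not 1 = 0
(((w implies w) and (u implies w)) iff (u and u)) or not not not (u implies v) = 1/3 or 0 = 1/3
w or w = 1/3 or 1/3 = 1/3
not (w or w) = not 1/3 = 2/3
u and v = 1/3 and 2/3 = 1/3
u implies w = 1/3 implies 1/3 = 1
w or (u implies w) = 1/3 or 1 = 1
(u and v) or (w or (u implies w)) = 1/3 or 1 = 1
not (w or w) and ((u and v) or (w or (u implies w))) = 2/3 and 1 = 2/3
((((w implies w) and (u implies w)) iff (u and u)) or not not not (u implies v)) iff (not (w or w) and ((u and v) or (w or (u implies w)))) = 1/3 iff 2/3 = 2/3
not v = not 2/3 = 1/3
w implies u = 1/3 implies 1/3 = 1
not v iff (w implies u) = 1/3 iff 1 = 1/3
w implies u = 1/3 implies 1/3 = 1
(not v iff (w implies u)) and (w implies u) = 1/3 and 1 = 1/3
u implies v = 1/3 implies 2/3 = 1
w iff v = 1/3 iff 2/3 = 2/3
(u implies v) or (w iff v) = 1 or 2/3 = 1
u or v = 1/3 or 2/3 = 2/3
not (u or v) = not 2/3 = 1/3
((u implies v) or (w iff v)) or not (u or v) = 1 or 1/3 = 1
((not v iff (w implies u)) and (w implies u)) implies (((u implies v) or (w iff v)) or not (u or v)) = 1/3 implies 1 = 1
(((((w implies w) and (u implies w)) iff (u and u)) or not not not (u implies v)) iff (not (w or w) and ((u and v) or (w or (u implies w))))) and (((not v iff (w implies u)) and (w implies u)) implies (((u implies v) or (w iff v)) or not (u or v))) = 2/3 and 1 = 2/3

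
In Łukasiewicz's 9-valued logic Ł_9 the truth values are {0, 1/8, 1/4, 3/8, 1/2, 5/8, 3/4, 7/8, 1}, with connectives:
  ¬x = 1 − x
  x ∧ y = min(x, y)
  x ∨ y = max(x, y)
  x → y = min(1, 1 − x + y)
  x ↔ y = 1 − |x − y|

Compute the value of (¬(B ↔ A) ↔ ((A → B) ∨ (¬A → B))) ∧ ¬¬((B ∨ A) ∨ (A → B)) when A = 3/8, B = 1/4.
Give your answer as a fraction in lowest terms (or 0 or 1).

B ↔ A = 1/4 ↔ 3/8 = 7/8
¬(B ↔ A) = ¬7/8 = 1/8
A → B = 3/8 → 1/4 = 7/8
¬A = ¬3/8 = 5/8
¬A → B = 5/8 → 1/4 = 5/8
(A → B) ∨ (¬A → B) = 7/8 ∨ 5/8 = 7/8
¬(B ↔ A) ↔ ((A → B) ∨ (¬A → B)) = 1/8 ↔ 7/8 = 1/4
B ∨ A = 1/4 ∨ 3/8 = 3/8
A → B = 3/8 → 1/4 = 7/8
(B ∨ A) ∨ (A → B) = 3/8 ∨ 7/8 = 7/8
¬((B ∨ A) ∨ (A → B)) = ¬7/8 = 1/8
¬¬((B ∨ A) ∨ (A → B)) = ¬1/8 = 7/8
(¬(B ↔ A) ↔ ((A → B) ∨ (¬A → B))) ∧ ¬¬((B ∨ A) ∨ (A → B)) = 1/4 ∧ 7/8 = 1/4

1/4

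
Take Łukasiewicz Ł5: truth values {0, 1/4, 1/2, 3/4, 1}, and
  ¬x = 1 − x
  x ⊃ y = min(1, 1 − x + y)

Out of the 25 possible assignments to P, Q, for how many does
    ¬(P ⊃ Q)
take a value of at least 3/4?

3

value 1: 1 assignment (counts)
value 3/4: 2 assignments (counts)
value 1/2: 3 assignments
value 1/4: 4 assignments
value 0: 15 assignments
So 3 of the 25 assignments meet the threshold.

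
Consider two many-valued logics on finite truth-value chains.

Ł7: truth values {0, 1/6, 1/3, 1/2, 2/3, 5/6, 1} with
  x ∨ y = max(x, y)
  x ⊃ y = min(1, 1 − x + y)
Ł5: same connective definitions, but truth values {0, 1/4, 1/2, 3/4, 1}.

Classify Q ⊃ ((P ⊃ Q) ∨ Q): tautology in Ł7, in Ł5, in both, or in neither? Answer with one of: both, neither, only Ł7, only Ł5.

In Ł7: every assignment gives 1 — tautology.
In Ł5: every assignment gives 1 — tautology.

both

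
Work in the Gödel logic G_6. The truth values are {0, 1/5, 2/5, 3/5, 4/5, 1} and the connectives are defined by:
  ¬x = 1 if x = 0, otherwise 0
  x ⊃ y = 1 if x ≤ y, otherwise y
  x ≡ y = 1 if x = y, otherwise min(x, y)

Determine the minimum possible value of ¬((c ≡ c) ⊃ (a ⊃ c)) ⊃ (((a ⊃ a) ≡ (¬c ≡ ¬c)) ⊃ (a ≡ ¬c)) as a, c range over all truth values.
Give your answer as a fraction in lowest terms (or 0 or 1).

1/5

Take a = 1/5, c = 0:
c ≡ c = 0 ≡ 0 = 1
a ⊃ c = 1/5 ⊃ 0 = 0
(c ≡ c) ⊃ (a ⊃ c) = 1 ⊃ 0 = 0
¬((c ≡ c) ⊃ (a ⊃ c)) = ¬0 = 1
a ⊃ a = 1/5 ⊃ 1/5 = 1
¬c = ¬0 = 1
¬c = ¬0 = 1
¬c ≡ ¬c = 1 ≡ 1 = 1
(a ⊃ a) ≡ (¬c ≡ ¬c) = 1 ≡ 1 = 1
¬c = ¬0 = 1
a ≡ ¬c = 1/5 ≡ 1 = 1/5
((a ⊃ a) ≡ (¬c ≡ ¬c)) ⊃ (a ≡ ¬c) = 1 ⊃ 1/5 = 1/5
¬((c ≡ c) ⊃ (a ⊃ c)) ⊃ (((a ⊃ a) ≡ (¬c ≡ ¬c)) ⊃ (a ≡ ¬c)) = 1 ⊃ 1/5 = 1/5
No assignment yields a value below 1/5, so this is the minimum.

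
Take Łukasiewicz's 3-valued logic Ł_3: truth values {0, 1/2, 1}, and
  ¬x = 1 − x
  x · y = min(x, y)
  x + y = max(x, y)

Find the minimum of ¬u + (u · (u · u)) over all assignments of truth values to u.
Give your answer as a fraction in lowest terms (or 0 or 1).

1/2

Take u = 1/2:
¬u = ¬1/2 = 1/2
u · u = 1/2 · 1/2 = 1/2
u · (u · u) = 1/2 · 1/2 = 1/2
¬u + (u · (u · u)) = 1/2 + 1/2 = 1/2
No assignment yields a value below 1/2, so this is the minimum.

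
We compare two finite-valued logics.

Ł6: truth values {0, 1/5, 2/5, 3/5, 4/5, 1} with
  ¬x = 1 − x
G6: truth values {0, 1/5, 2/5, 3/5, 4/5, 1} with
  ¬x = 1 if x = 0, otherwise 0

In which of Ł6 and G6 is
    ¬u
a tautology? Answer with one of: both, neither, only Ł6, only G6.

neither

In Ł6: at u = 1/5 the value is 4/5 — not a tautology.
In G6: at u = 1/5 the value is 0 — not a tautology.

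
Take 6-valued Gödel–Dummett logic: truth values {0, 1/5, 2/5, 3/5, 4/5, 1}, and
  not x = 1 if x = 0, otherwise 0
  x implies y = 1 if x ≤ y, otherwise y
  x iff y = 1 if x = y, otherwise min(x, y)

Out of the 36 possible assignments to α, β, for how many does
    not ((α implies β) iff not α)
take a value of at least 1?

value 1: 25 assignments (counts)
value 0: 11 assignments
So 25 of the 36 assignments meet the threshold.

25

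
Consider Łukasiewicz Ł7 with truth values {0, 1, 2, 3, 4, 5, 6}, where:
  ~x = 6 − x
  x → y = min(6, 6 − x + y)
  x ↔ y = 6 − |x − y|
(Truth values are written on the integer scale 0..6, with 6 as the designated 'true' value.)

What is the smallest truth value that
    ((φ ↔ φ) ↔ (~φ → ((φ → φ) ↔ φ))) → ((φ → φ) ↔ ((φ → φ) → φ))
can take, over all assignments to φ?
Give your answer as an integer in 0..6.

3

Take φ = 3:
φ ↔ φ = 3 ↔ 3 = 6
~φ = ~3 = 3
φ → φ = 3 → 3 = 6
(φ → φ) ↔ φ = 6 ↔ 3 = 3
~φ → ((φ → φ) ↔ φ) = 3 → 3 = 6
(φ ↔ φ) ↔ (~φ → ((φ → φ) ↔ φ)) = 6 ↔ 6 = 6
φ → φ = 3 → 3 = 6
φ → φ = 3 → 3 = 6
(φ → φ) → φ = 6 → 3 = 3
(φ → φ) ↔ ((φ → φ) → φ) = 6 ↔ 3 = 3
((φ ↔ φ) ↔ (~φ → ((φ → φ) ↔ φ))) → ((φ → φ) ↔ ((φ → φ) → φ)) = 6 → 3 = 3
No assignment yields a value below 3, so this is the minimum.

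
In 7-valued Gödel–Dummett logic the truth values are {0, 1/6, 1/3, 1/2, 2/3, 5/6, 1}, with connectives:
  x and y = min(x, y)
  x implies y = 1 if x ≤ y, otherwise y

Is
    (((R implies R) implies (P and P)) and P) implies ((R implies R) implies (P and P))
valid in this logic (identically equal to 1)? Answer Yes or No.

Yes

At P = 1/2, R = 1/3, for instance:
R implies R = 1/3 implies 1/3 = 1
P and P = 1/2 and 1/2 = 1/2
(R implies R) implies (P and P) = 1 implies 1/2 = 1/2
((R implies R) implies (P and P)) and P = 1/2 and 1/2 = 1/2
(((R implies R) implies (P and P)) and P) implies ((R implies R) implies (P and P)) = 1/2 implies 1/2 = 1
and checking the remaining 48 assignments likewise gives ≥ 1 in every case.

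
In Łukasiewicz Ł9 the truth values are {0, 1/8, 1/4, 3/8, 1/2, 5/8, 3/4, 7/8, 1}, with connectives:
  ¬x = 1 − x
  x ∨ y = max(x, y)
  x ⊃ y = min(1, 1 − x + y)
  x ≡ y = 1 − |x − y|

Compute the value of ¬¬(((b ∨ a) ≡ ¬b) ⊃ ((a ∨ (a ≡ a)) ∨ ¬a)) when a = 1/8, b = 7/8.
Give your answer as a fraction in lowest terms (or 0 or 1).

b ∨ a = 7/8 ∨ 1/8 = 7/8
¬b = ¬7/8 = 1/8
(b ∨ a) ≡ ¬b = 7/8 ≡ 1/8 = 1/4
a ≡ a = 1/8 ≡ 1/8 = 1
a ∨ (a ≡ a) = 1/8 ∨ 1 = 1
¬a = ¬1/8 = 7/8
(a ∨ (a ≡ a)) ∨ ¬a = 1 ∨ 7/8 = 1
((b ∨ a) ≡ ¬b) ⊃ ((a ∨ (a ≡ a)) ∨ ¬a) = 1/4 ⊃ 1 = 1
¬(((b ∨ a) ≡ ¬b) ⊃ ((a ∨ (a ≡ a)) ∨ ¬a)) = ¬1 = 0
¬¬(((b ∨ a) ≡ ¬b) ⊃ ((a ∨ (a ≡ a)) ∨ ¬a)) = ¬0 = 1

1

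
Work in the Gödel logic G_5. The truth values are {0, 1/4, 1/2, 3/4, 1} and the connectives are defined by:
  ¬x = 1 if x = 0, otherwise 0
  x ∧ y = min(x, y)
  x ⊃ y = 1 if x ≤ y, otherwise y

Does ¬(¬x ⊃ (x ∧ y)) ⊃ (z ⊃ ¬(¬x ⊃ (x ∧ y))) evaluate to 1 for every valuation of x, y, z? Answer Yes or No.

Yes

At x = 1, y = 1/2, z = 0, for instance:
¬x = ¬1 = 0
x ∧ y = 1 ∧ 1/2 = 1/2
¬x ⊃ (x ∧ y) = 0 ⊃ 1/2 = 1
¬(¬x ⊃ (x ∧ y)) = ¬1 = 0
z ⊃ ¬(¬x ⊃ (x ∧ y)) = 0 ⊃ 0 = 1
¬(¬x ⊃ (x ∧ y)) ⊃ (z ⊃ ¬(¬x ⊃ (x ∧ y))) = 0 ⊃ 1 = 1
and checking the remaining 124 assignments likewise gives ≥ 1 in every case.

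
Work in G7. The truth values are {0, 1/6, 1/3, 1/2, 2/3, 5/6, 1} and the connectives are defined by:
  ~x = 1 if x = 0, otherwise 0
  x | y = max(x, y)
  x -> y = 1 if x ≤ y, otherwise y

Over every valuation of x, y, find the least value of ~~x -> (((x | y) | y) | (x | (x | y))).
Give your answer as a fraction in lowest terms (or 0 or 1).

Take x = 1/6, y = 0:
~x = ~1/6 = 0
~~x = ~0 = 1
x | y = 1/6 | 0 = 1/6
(x | y) | y = 1/6 | 0 = 1/6
x | y = 1/6 | 0 = 1/6
x | (x | y) = 1/6 | 1/6 = 1/6
((x | y) | y) | (x | (x | y)) = 1/6 | 1/6 = 1/6
~~x -> (((x | y) | y) | (x | (x | y))) = 1 -> 1/6 = 1/6
No assignment yields a value below 1/6, so this is the minimum.

1/6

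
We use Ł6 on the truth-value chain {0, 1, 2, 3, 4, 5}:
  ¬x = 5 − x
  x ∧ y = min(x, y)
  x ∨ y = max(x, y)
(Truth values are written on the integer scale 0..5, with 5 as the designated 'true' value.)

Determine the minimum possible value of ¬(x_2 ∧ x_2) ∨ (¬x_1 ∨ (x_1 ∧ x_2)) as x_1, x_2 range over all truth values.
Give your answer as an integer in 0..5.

Take x_1 = 2, x_2 = 2:
x_2 ∧ x_2 = 2 ∧ 2 = 2
¬(x_2 ∧ x_2) = ¬2 = 3
¬x_1 = ¬2 = 3
x_1 ∧ x_2 = 2 ∧ 2 = 2
¬x_1 ∨ (x_1 ∧ x_2) = 3 ∨ 2 = 3
¬(x_2 ∧ x_2) ∨ (¬x_1 ∨ (x_1 ∧ x_2)) = 3 ∨ 3 = 3
No assignment yields a value below 3, so this is the minimum.

3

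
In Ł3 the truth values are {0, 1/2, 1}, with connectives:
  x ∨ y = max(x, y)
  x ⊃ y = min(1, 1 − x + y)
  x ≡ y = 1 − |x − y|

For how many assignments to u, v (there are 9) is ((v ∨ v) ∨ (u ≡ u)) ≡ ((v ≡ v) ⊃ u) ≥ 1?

3

u = 0, v = 0 ↦ 0  <
u = 0, v = 1/2 ↦ 0  <
u = 0, v = 1 ↦ 0  <
u = 1/2, v = 0 ↦ 1/2  <
u = 1/2, v = 1/2 ↦ 1/2  <
u = 1/2, v = 1 ↦ 1/2  <
u = 1, v = 0 ↦ 1  ≥
u = 1, v = 1/2 ↦ 1  ≥
u = 1, v = 1 ↦ 1  ≥
So 3 of the 9 assignments meet the threshold.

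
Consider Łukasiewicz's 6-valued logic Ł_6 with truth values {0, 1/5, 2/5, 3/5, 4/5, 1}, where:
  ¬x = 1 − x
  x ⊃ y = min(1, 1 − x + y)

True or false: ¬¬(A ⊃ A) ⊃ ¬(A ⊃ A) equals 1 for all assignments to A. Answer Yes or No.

Counterexample: take A = 0.
A ⊃ A = 0 ⊃ 0 = 1
¬(A ⊃ A) = ¬1 = 0
¬¬(A ⊃ A) = ¬0 = 1
A ⊃ A = 0 ⊃ 0 = 1
¬(A ⊃ A) = ¬1 = 0
¬¬(A ⊃ A) ⊃ ¬(A ⊃ A) = 1 ⊃ 0 = 0
This gives 0 ≠ 1.

No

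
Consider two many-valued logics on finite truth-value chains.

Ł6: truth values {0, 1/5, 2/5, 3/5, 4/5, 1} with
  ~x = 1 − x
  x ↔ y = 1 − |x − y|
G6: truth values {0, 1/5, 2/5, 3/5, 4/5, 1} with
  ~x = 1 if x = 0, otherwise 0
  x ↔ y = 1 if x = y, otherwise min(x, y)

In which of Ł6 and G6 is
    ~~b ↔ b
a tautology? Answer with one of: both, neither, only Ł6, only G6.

only Ł6

In Ł6: every assignment gives 1 — tautology.
In G6: at b = 1/5 the value is 1/5 — not a tautology.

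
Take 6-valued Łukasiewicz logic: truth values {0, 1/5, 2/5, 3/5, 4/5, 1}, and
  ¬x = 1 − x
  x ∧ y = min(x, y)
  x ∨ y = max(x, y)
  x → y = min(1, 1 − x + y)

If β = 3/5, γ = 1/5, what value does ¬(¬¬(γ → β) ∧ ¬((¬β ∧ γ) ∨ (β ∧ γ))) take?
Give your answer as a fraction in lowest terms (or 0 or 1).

1/5

γ → β = 1/5 → 3/5 = 1
¬(γ → β) = ¬1 = 0
¬¬(γ → β) = ¬0 = 1
¬β = ¬3/5 = 2/5
¬β ∧ γ = 2/5 ∧ 1/5 = 1/5
β ∧ γ = 3/5 ∧ 1/5 = 1/5
(¬β ∧ γ) ∨ (β ∧ γ) = 1/5 ∨ 1/5 = 1/5
¬((¬β ∧ γ) ∨ (β ∧ γ)) = ¬1/5 = 4/5
¬¬(γ → β) ∧ ¬((¬β ∧ γ) ∨ (β ∧ γ)) = 1 ∧ 4/5 = 4/5
¬(¬¬(γ → β) ∧ ¬((¬β ∧ γ) ∨ (β ∧ γ))) = ¬4/5 = 1/5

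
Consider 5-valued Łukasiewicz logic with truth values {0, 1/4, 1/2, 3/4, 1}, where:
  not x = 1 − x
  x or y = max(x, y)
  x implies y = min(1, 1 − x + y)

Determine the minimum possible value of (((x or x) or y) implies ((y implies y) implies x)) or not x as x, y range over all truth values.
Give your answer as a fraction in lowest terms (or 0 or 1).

1/2

Take x = 1/2, y = 1:
x or x = 1/2 or 1/2 = 1/2
(x or x) or y = 1/2 or 1 = 1
y implies y = 1 implies 1 = 1
(y implies y) implies x = 1 implies 1/2 = 1/2
((x or x) or y) implies ((y implies y) implies x) = 1 implies 1/2 = 1/2
not x = not 1/2 = 1/2
(((x or x) or y) implies ((y implies y) implies x)) or not x = 1/2 or 1/2 = 1/2
No assignment yields a value below 1/2, so this is the minimum.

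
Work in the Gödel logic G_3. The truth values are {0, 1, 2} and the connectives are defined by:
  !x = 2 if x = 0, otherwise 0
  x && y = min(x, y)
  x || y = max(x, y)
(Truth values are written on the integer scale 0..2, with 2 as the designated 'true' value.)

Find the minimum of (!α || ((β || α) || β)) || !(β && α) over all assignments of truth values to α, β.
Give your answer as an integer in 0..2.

Take α = 1, β = 1:
!α = !1 = 0
β || α = 1 || 1 = 1
(β || α) || β = 1 || 1 = 1
!α || ((β || α) || β) = 0 || 1 = 1
β && α = 1 && 1 = 1
!(β && α) = !1 = 0
(!α || ((β || α) || β)) || !(β && α) = 1 || 0 = 1
No assignment yields a value below 1, so this is the minimum.

1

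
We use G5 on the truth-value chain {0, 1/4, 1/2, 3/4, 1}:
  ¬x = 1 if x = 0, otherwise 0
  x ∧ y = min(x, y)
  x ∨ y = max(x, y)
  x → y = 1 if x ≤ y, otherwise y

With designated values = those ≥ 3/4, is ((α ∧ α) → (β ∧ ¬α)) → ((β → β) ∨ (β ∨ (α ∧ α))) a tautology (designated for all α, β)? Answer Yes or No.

Yes

At α = 1/4, β = 0, for instance:
α ∧ α = 1/4 ∧ 1/4 = 1/4
¬α = ¬1/4 = 0
β ∧ ¬α = 0 ∧ 0 = 0
(α ∧ α) → (β ∧ ¬α) = 1/4 → 0 = 0
β → β = 0 → 0 = 1
α ∧ α = 1/4 ∧ 1/4 = 1/4
β ∨ (α ∧ α) = 0 ∨ 1/4 = 1/4
(β → β) ∨ (β ∨ (α ∧ α)) = 1 ∨ 1/4 = 1
((α ∧ α) → (β ∧ ¬α)) → ((β → β) ∨ (β ∨ (α ∧ α))) = 0 → 1 = 1
and checking the remaining 24 assignments likewise gives ≥ 3/4 in every case.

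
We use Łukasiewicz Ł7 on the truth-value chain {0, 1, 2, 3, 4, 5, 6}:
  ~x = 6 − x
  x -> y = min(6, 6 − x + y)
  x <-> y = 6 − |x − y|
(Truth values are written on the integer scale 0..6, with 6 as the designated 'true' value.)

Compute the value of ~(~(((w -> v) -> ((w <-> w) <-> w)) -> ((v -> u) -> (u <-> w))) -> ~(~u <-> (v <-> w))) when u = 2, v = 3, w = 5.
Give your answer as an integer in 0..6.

w -> v = 5 -> 3 = 4
w <-> w = 5 <-> 5 = 6
(w <-> w) <-> w = 6 <-> 5 = 5
(w -> v) -> ((w <-> w) <-> w) = 4 -> 5 = 6
v -> u = 3 -> 2 = 5
u <-> w = 2 <-> 5 = 3
(v -> u) -> (u <-> w) = 5 -> 3 = 4
((w -> v) -> ((w <-> w) <-> w)) -> ((v -> u) -> (u <-> w)) = 6 -> 4 = 4
~(((w -> v) -> ((w <-> w) <-> w)) -> ((v -> u) -> (u <-> w))) = ~4 = 2
~u = ~2 = 4
v <-> w = 3 <-> 5 = 4
~u <-> (v <-> w) = 4 <-> 4 = 6
~(~u <-> (v <-> w)) = ~6 = 0
~(((w -> v) -> ((w <-> w) <-> w)) -> ((v -> u) -> (u <-> w))) -> ~(~u <-> (v <-> w)) = 2 -> 0 = 4
~(~(((w -> v) -> ((w <-> w) <-> w)) -> ((v -> u) -> (u <-> w))) -> ~(~u <-> (v <-> w))) = ~4 = 2

2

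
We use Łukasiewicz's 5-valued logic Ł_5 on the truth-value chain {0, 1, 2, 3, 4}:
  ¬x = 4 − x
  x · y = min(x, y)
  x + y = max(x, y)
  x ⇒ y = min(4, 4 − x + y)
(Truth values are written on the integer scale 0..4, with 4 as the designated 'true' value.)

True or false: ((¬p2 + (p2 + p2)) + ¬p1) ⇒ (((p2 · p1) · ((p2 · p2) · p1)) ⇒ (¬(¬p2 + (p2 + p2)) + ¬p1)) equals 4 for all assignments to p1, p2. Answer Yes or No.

No

Counterexample: take p1 = 3, p2 = 3.
¬p2 = ¬3 = 1
p2 + p2 = 3 + 3 = 3
¬p2 + (p2 + p2) = 1 + 3 = 3
¬p1 = ¬3 = 1
(¬p2 + (p2 + p2)) + ¬p1 = 3 + 1 = 3
p2 · p1 = 3 · 3 = 3
p2 · p2 = 3 · 3 = 3
(p2 · p2) · p1 = 3 · 3 = 3
(p2 · p1) · ((p2 · p2) · p1) = 3 · 3 = 3
¬p2 = ¬3 = 1
p2 + p2 = 3 + 3 = 3
¬p2 + (p2 + p2) = 1 + 3 = 3
¬(¬p2 + (p2 + p2)) = ¬3 = 1
¬p1 = ¬3 = 1
¬(¬p2 + (p2 + p2)) + ¬p1 = 1 + 1 = 1
((p2 · p1) · ((p2 · p2) · p1)) ⇒ (¬(¬p2 + (p2 + p2)) + ¬p1) = 3 ⇒ 1 = 2
((¬p2 + (p2 + p2)) + ¬p1) ⇒ (((p2 · p1) · ((p2 · p2) · p1)) ⇒ (¬(¬p2 + (p2 + p2)) + ¬p1)) = 3 ⇒ 2 = 3
This gives 3 ≠ 4.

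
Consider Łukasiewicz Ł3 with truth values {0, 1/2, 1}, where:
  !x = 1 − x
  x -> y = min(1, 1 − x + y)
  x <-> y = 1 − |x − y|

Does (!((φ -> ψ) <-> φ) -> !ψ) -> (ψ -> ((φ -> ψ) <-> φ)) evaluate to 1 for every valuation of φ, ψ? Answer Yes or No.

Yes

φ = 0, ψ = 0 ↦ 1
φ = 0, ψ = 1/2 ↦ 1
φ = 0, ψ = 1 ↦ 1
φ = 1/2, ψ = 0 ↦ 1
φ = 1/2, ψ = 1/2 ↦ 1
φ = 1/2, ψ = 1 ↦ 1
φ = 1, ψ = 0 ↦ 1
φ = 1, ψ = 1/2 ↦ 1
φ = 1, ψ = 1 ↦ 1
Every assignment gives a value ≥ 1.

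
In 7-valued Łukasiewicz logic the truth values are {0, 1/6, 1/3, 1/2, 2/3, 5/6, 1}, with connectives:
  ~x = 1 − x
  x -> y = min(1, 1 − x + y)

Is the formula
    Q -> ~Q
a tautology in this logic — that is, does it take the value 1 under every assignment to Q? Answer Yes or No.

No

Counterexample: take Q = 2/3.
~Q = ~2/3 = 1/3
Q -> ~Q = 2/3 -> 1/3 = 2/3
This gives 2/3 ≠ 1.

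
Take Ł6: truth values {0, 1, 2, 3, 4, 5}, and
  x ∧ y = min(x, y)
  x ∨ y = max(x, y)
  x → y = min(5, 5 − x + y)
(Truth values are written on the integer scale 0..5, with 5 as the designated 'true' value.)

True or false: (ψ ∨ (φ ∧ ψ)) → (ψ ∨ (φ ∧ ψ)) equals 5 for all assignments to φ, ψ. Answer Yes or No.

Yes

At φ = 5, ψ = 4, for instance:
φ ∧ ψ = 5 ∧ 4 = 4
ψ ∨ (φ ∧ ψ) = 4 ∨ 4 = 4
(ψ ∨ (φ ∧ ψ)) → (ψ ∨ (φ ∧ ψ)) = 4 → 4 = 5
and checking the remaining 35 assignments likewise gives ≥ 5 in every case.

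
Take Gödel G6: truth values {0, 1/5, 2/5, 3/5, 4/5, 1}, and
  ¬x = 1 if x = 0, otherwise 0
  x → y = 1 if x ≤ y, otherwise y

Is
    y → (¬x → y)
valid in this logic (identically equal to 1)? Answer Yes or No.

At x = 1/5, y = 3/5, for instance:
¬x = ¬1/5 = 0
¬x → y = 0 → 3/5 = 1
y → (¬x → y) = 3/5 → 1 = 1
and checking the remaining 35 assignments likewise gives ≥ 1 in every case.

Yes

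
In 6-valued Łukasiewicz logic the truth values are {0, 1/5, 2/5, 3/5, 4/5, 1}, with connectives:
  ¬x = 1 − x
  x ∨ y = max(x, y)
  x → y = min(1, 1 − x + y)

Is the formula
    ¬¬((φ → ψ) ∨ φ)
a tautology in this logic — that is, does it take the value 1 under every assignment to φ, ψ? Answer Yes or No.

Counterexample: take φ = 1/5, ψ = 0.
φ → ψ = 1/5 → 0 = 4/5
(φ → ψ) ∨ φ = 4/5 ∨ 1/5 = 4/5
¬((φ → ψ) ∨ φ) = ¬4/5 = 1/5
¬¬((φ → ψ) ∨ φ) = ¬1/5 = 4/5
This gives 4/5 ≠ 1.

No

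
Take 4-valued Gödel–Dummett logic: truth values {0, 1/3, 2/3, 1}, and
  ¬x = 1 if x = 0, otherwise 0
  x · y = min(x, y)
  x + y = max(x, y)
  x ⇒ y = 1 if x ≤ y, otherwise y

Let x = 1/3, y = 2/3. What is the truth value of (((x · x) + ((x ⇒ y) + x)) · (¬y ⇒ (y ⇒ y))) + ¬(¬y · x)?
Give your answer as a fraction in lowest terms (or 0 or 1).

1

x · x = 1/3 · 1/3 = 1/3
x ⇒ y = 1/3 ⇒ 2/3 = 1
(x ⇒ y) + x = 1 + 1/3 = 1
(x · x) + ((x ⇒ y) + x) = 1/3 + 1 = 1
¬y = ¬2/3 = 0
y ⇒ y = 2/3 ⇒ 2/3 = 1
¬y ⇒ (y ⇒ y) = 0 ⇒ 1 = 1
((x · x) + ((x ⇒ y) + x)) · (¬y ⇒ (y ⇒ y)) = 1 · 1 = 1
¬y = ¬2/3 = 0
¬y · x = 0 · 1/3 = 0
¬(¬y · x) = ¬0 = 1
(((x · x) + ((x ⇒ y) + x)) · (¬y ⇒ (y ⇒ y))) + ¬(¬y · x) = 1 + 1 = 1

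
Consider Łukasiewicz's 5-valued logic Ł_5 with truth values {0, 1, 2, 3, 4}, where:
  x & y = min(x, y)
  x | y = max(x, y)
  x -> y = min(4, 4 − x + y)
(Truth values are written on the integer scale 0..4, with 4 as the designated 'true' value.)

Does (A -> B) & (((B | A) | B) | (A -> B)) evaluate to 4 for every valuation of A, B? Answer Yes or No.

Counterexample: take A = 1, B = 0.
A -> B = 1 -> 0 = 3
B | A = 0 | 1 = 1
(B | A) | B = 1 | 0 = 1
((B | A) | B) | (A -> B) = 1 | 3 = 3
(A -> B) & (((B | A) | B) | (A -> B)) = 3 & 3 = 3
This gives 3 ≠ 4.

No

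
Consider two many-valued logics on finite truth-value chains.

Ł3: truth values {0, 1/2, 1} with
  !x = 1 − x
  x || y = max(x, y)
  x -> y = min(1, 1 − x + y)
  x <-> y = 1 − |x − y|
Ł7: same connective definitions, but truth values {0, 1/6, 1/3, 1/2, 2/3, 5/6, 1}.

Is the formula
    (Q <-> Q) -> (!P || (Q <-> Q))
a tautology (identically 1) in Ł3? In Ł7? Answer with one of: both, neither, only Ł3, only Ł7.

both

In Ł3: every assignment gives 1 — tautology.
In Ł7: every assignment gives 1 — tautology.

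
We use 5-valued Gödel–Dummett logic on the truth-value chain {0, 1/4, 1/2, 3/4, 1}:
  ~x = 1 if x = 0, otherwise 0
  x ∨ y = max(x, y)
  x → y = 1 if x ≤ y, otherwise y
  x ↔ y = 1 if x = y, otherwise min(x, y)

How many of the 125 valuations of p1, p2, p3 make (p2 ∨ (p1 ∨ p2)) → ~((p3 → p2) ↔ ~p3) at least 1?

85

value 1: 85 assignments (counts)
value 0: 40 assignments
So 85 of the 125 assignments meet the threshold.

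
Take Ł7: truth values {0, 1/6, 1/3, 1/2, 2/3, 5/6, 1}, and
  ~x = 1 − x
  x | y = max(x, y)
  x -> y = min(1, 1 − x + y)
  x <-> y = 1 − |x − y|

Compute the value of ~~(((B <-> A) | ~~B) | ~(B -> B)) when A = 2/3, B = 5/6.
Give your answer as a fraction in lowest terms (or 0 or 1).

5/6

B <-> A = 5/6 <-> 2/3 = 5/6
~B = ~5/6 = 1/6
~~B = ~1/6 = 5/6
(B <-> A) | ~~B = 5/6 | 5/6 = 5/6
B -> B = 5/6 -> 5/6 = 1
~(B -> B) = ~1 = 0
((B <-> A) | ~~B) | ~(B -> B) = 5/6 | 0 = 5/6
~(((B <-> A) | ~~B) | ~(B -> B)) = ~5/6 = 1/6
~~(((B <-> A) | ~~B) | ~(B -> B)) = ~1/6 = 5/6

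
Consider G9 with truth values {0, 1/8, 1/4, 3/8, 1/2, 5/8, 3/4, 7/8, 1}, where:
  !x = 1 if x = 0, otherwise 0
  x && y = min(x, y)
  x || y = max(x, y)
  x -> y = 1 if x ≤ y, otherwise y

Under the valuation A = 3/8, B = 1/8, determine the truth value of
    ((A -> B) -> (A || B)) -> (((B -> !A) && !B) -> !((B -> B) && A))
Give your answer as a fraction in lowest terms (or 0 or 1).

1

A -> B = 3/8 -> 1/8 = 1/8
A || B = 3/8 || 1/8 = 3/8
(A -> B) -> (A || B) = 1/8 -> 3/8 = 1
!A = !3/8 = 0
B -> !A = 1/8 -> 0 = 0
!B = !1/8 = 0
(B -> !A) && !B = 0 && 0 = 0
B -> B = 1/8 -> 1/8 = 1
(B -> B) && A = 1 && 3/8 = 3/8
!((B -> B) && A) = !3/8 = 0
((B -> !A) && !B) -> !((B -> B) && A) = 0 -> 0 = 1
((A -> B) -> (A || B)) -> (((B -> !A) && !B) -> !((B -> B) && A)) = 1 -> 1 = 1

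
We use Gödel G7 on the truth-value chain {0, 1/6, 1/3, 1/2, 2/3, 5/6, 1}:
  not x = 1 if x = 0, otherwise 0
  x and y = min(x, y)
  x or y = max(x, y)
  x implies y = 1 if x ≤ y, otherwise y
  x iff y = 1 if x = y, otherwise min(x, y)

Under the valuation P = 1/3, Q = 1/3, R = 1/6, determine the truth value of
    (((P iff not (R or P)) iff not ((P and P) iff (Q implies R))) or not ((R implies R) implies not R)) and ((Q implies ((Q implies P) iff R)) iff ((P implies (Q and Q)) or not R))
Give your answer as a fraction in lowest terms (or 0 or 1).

1/6

R or P = 1/6 or 1/3 = 1/3
not (R or P) = not 1/3 = 0
P iff not (R or P) = 1/3 iff 0 = 0
P and P = 1/3 and 1/3 = 1/3
Q implies R = 1/3 implies 1/6 = 1/6
(P and P) iff (Q implies R) = 1/3 iff 1/6 = 1/6
not ((P and P) iff (Q implies R)) = not 1/6 = 0
(P iff not (R or P)) iff not ((P and P) iff (Q implies R)) = 0 iff 0 = 1
R implies R = 1/6 implies 1/6 = 1
not R = not 1/6 = 0
(R implies R) implies not R = 1 implies 0 = 0
not ((R implies R) implies not R) = not 0 = 1
((P iff not (R or P)) iff not ((P and P) iff (Q implies R))) or not ((R implies R) implies not R) = 1 or 1 = 1
Q implies P = 1/3 implies 1/3 = 1
(Q implies P) iff R = 1 iff 1/6 = 1/6
Q implies ((Q implies P) iff R) = 1/3 implies 1/6 = 1/6
Q and Q = 1/3 and 1/3 = 1/3
P implies (Q and Q) = 1/3 implies 1/3 = 1
not R = not 1/6 = 0
(P implies (Q and Q)) or not R = 1 or 0 = 1
(Q implies ((Q implies P) iff R)) iff ((P implies (Q and Q)) or not R) = 1/6 iff 1 = 1/6
(((P iff not (R or P)) iff not ((P and P) iff (Q implies R))) or not ((R implies R) implies not R)) and ((Q implies ((Q implies P) iff R)) iff ((P implies (Q and Q)) or not R)) = 1 and 1/6 = 1/6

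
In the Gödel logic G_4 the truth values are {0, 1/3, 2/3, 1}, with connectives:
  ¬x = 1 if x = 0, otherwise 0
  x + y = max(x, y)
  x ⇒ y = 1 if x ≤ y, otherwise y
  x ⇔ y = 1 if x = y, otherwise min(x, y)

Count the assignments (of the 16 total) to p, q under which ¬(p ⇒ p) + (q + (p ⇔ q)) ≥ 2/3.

10

p = 0, q = 0 ↦ 1  ≥
p = 0, q = 1/3 ↦ 1/3  <
p = 0, q = 2/3 ↦ 2/3  ≥
p = 0, q = 1 ↦ 1  ≥
p = 1/3, q = 0 ↦ 0  <
p = 1/3, q = 1/3 ↦ 1  ≥
p = 1/3, q = 2/3 ↦ 2/3  ≥
p = 1/3, q = 1 ↦ 1  ≥
p = 2/3, q = 0 ↦ 0  <
p = 2/3, q = 1/3 ↦ 1/3  <
p = 2/3, q = 2/3 ↦ 1  ≥
p = 2/3, q = 1 ↦ 1  ≥
p = 1, q = 0 ↦ 0  <
p = 1, q = 1/3 ↦ 1/3  <
p = 1, q = 2/3 ↦ 2/3  ≥
p = 1, q = 1 ↦ 1  ≥
So 10 of the 16 assignments meet the threshold.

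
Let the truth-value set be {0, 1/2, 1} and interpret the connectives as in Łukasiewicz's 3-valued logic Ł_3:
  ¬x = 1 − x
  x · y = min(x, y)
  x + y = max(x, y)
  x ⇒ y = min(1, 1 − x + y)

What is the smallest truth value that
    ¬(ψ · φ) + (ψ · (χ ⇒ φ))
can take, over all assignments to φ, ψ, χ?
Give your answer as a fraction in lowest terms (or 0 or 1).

1/2

Take φ = 1/2, ψ = 1/2, χ = 0:
ψ · φ = 1/2 · 1/2 = 1/2
¬(ψ · φ) = ¬1/2 = 1/2
χ ⇒ φ = 0 ⇒ 1/2 = 1
ψ · (χ ⇒ φ) = 1/2 · 1 = 1/2
¬(ψ · φ) + (ψ · (χ ⇒ φ)) = 1/2 + 1/2 = 1/2
No assignment yields a value below 1/2, so this is the minimum.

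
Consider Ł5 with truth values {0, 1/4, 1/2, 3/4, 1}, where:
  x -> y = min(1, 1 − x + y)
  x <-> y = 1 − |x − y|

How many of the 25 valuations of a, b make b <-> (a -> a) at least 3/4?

10

value 1: 5 assignments (counts)
value 3/4: 5 assignments (counts)
value 1/2: 5 assignments
value 1/4: 5 assignments
value 0: 5 assignments
So 10 of the 25 assignments meet the threshold.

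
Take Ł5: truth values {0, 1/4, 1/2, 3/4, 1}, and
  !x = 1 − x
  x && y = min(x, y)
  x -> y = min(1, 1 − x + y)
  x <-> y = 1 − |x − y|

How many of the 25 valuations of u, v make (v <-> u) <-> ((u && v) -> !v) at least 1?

value 1: 5 assignments (counts)
value 3/4: 6 assignments
value 1/2: 8 assignments
value 1/4: 3 assignments
value 0: 3 assignments
So 5 of the 25 assignments meet the threshold.

5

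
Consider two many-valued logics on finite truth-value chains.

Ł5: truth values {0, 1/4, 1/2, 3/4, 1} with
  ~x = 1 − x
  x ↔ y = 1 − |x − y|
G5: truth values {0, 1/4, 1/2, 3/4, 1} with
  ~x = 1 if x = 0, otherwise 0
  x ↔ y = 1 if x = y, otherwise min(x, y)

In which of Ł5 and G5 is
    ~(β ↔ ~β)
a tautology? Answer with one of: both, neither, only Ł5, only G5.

In Ł5: at β = 1/4 the value is 1/2 — not a tautology.
In G5: every assignment gives 1 — tautology.

only G5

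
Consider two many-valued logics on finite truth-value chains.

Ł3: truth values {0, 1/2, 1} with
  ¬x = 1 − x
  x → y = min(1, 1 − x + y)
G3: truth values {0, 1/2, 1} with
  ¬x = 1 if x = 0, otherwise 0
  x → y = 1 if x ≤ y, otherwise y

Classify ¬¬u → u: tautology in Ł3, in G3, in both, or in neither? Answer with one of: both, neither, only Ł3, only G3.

only Ł3

In Ł3: every assignment gives 1 — tautology.
In G3: at u = 1/2 the value is 1/2 — not a tautology.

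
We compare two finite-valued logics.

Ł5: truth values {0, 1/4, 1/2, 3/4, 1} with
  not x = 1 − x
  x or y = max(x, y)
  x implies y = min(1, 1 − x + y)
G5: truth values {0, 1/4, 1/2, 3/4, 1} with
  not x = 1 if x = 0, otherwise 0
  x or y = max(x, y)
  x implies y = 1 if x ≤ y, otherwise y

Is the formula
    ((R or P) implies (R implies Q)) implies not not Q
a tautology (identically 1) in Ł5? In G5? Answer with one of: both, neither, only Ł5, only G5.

neither

In Ł5: at P = 0, Q = 0, R = 0 the value is 0 — not a tautology.
In G5: at P = 0, Q = 0, R = 0 the value is 0 — not a tautology.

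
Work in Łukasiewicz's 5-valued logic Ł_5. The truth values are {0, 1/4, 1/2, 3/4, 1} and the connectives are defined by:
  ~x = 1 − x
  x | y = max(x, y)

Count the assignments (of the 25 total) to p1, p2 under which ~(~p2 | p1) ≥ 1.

1

value 1: 1 assignment (counts)
value 3/4: 3 assignments
value 1/2: 5 assignments
value 1/4: 7 assignments
value 0: 9 assignments
So 1 of the 25 assignments meets the threshold.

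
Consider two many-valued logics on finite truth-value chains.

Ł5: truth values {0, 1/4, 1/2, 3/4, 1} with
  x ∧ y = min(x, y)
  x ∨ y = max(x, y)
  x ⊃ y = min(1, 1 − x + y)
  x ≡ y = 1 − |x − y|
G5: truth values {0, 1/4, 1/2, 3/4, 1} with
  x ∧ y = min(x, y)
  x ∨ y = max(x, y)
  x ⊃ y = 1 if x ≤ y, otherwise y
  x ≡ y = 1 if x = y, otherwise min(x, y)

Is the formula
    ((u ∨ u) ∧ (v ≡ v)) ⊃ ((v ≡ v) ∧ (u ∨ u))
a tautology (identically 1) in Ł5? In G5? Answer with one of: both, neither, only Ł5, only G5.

both

In Ł5: every assignment gives 1 — tautology.
In G5: every assignment gives 1 — tautology.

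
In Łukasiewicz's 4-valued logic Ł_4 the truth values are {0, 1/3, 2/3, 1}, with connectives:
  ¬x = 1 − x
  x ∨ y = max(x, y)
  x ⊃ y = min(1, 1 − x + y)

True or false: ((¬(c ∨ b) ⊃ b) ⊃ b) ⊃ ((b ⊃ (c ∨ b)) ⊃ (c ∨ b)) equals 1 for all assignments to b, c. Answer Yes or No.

Counterexample: take b = 0, c = 0.
c ∨ b = 0 ∨ 0 = 0
¬(c ∨ b) = ¬0 = 1
¬(c ∨ b) ⊃ b = 1 ⊃ 0 = 0
(¬(c ∨ b) ⊃ b) ⊃ b = 0 ⊃ 0 = 1
c ∨ b = 0 ∨ 0 = 0
b ⊃ (c ∨ b) = 0 ⊃ 0 = 1
c ∨ b = 0 ∨ 0 = 0
(b ⊃ (c ∨ b)) ⊃ (c ∨ b) = 1 ⊃ 0 = 0
((¬(c ∨ b) ⊃ b) ⊃ b) ⊃ ((b ⊃ (c ∨ b)) ⊃ (c ∨ b)) = 1 ⊃ 0 = 0
This gives 0 ≠ 1.

No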